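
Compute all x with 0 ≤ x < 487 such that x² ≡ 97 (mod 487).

Since 487 ≡ 3 (mod 4), a square root of 97 is 97^((487+1)/4) = 97^122 mod 487.
Repeated squaring: 97^2≡156, 97^4≡473, 97^8≡196, 97^16≡430, 97^32≡327, 97^64≡276 (mod 487).
97^122 = 97^(64+32+16+8+2) ≡ 222 (mod 487).
Check: 222² = 49284 ≡ 97 (mod 487). The two roots are 222 and 265.

222, 265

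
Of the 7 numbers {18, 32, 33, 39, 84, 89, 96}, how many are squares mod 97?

5

(18/97) = +1 → QR.
(32/97) = +1 → QR.
(33/97) = +1 → QR.
(39/97) = -1 → non-residue.
(84/97) = -1 → non-residue.
(89/97) = +1 → QR.
(96/97) = +1 → QR.
Total quadratic residues among the 7: 5.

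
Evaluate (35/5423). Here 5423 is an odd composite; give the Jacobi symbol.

-1

Reciprocity: 35 ≡ 3 and 5423 ≡ 3 (mod 4), so (35/5423) = −(5423/35).
Reduce top mod 35: now compute (33/35).
Reciprocity: 33 ≡ 1 and 35 ≡ 3 (mod 4), so (33/35) = +(35/33).
Reduce top mod 33: now compute (2/33).
Pull out 2: since 33 ≡ 1 (mod 8), (2/33) = +1.
Reached (1/33) = 1. Collecting the sign flips along the way, the symbol is -1.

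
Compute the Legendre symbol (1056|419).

Euler's criterion: (1056/419) ≡ 218^209 (mod 419).
218^2 ≡ 177 (mod 419)
218^4 ≡ 323 (mod 419)
218^8 ≡ 417 (mod 419)
218^16 ≡ 4 (mod 419)
218^32 ≡ 16 (mod 419)
218^64 ≡ 256 (mod 419)
218^128 ≡ 172 (mod 419)
218^209 = 218^(128+64+16+1) ≡ 1 (mod 419).
Result is 1, so (1056/419) = 1.

1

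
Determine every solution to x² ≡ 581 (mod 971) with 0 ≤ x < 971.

376, 595

Since 971 ≡ 3 (mod 4), a square root of 581 is 581^((971+1)/4) = 581^243 mod 971.
Repeated squaring: 581^2≡624, 581^4≡5, 581^8≡25, 581^16≡625, 581^32≡283, 581^64≡467, 581^128≡585 (mod 971).
581^243 = 581^(128+64+32+16+2+1) ≡ 595 (mod 971).
Check: 595² = 354025 ≡ 581 (mod 971). The two roots are 376 and 595.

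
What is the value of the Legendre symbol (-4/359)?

-1

First reduce: -4 ≡ 355 (mod 359).
Reciprocity: 355 ≡ 3 and 359 ≡ 3 (mod 4), so (355/359) = −(359/355).
Reduce top mod 355: now compute (4/355).
Pull out 2^2: since 355 ≡ 3 (mod 8), (2/355) = -1, so (2/355)^2 = +1.
Reached (1/355) = 1. Collecting the sign flips along the way, the symbol is -1.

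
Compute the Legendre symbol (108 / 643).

Pull out 2^2: since 643 ≡ 3 (mod 8), (2/643) = -1, so (2/643)^2 = +1.
Reciprocity: 27 ≡ 3 and 643 ≡ 3 (mod 4), so (27/643) = −(643/27).
Reduce top mod 27: now compute (22/27).
Pull out 2: since 27 ≡ 3 (mod 8), (2/27) = -1.
Reciprocity: 11 ≡ 3 and 27 ≡ 3 (mod 4), so (11/27) = −(27/11).
Reduce top mod 11: now compute (5/11).
Reciprocity: 5 ≡ 1 and 11 ≡ 3 (mod 4), so (5/11) = +(11/5).
Reduce top mod 5: now compute (1/5).
Reached (1/5) = 1. Collecting the sign flips along the way, the symbol is -1.

-1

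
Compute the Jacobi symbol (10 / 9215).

Pull out 2: since 9215 ≡ 7 (mod 8), (2/9215) = +1.
Reciprocity: 5 ≡ 1 and 9215 ≡ 3 (mod 4), so (5/9215) = +(9215/5).
Reduce top mod 5: now compute (0/5).
Top reduces to 0: gcd > 1, so the symbol is 0.

0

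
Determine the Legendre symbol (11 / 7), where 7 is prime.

First reduce: 11 ≡ 4 (mod 7).
Pull out 2^2: since 7 ≡ 7 (mod 8), (2/7) = +1, so (2/7)^2 = +1.
Reached (1/7) = 1. Collecting the sign flips along the way, the symbol is +1.

1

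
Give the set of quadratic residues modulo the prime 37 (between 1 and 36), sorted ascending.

1, 3, 4, 7, 9, 10, 11, 12, 16, 21, 25, 26, 27, 28, 30, 33, 34, 36

Square k = 1,…,18 (k and 37−k give the same square):
1²=1, 2²=4, 3²=9, 4²=16, 5²=25, 6²=36, 7²≡12, 8²≡27, 9²≡7, 10²≡26, 11²≡10, 12²≡33, 13²≡21, 14²≡11, 15²≡3, 16²≡34, 17²≡30, 18²≡28 (mod 37).
So the quadratic residues mod 37 are {1, 3, 4, 7, 9, 10, 11, 12, 16, 21, 25, 26, 27, 28, 30, 33, 34, 36}.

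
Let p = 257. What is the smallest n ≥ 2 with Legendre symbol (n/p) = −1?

(2/257) = +1, so 2 is a residue.
(3/257) = −1, so 3 is the smallest positive non-residue mod 257.

3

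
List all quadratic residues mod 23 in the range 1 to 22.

1, 2, 3, 4, 6, 8, 9, 12, 13, 16, 18

Square k = 1,…,11 (k and 23−k give the same square):
1²=1, 2²=4, 3²=9, 4²=16, 5²≡2, 6²≡13, 7²≡3, 8²≡18, 9²≡12, 10²≡8, 11²≡6 (mod 23).
So the quadratic residues mod 23 are {1, 2, 3, 4, 6, 8, 9, 12, 13, 16, 18}.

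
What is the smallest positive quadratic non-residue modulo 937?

(2/937) = +1, so 2 is a residue.
(3/937) = +1, so 3 is a residue.
(4/937) = +1, so 4 is a residue.
(5/937) = −1, so 5 is the smallest positive non-residue mod 937.

5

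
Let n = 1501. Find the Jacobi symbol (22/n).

Pull out 2: since 1501 ≡ 5 (mod 8), (2/1501) = -1.
Reciprocity: 11 ≡ 3 and 1501 ≡ 1 (mod 4), so (11/1501) = +(1501/11).
Reduce top mod 11: now compute (5/11).
Reciprocity: 5 ≡ 1 and 11 ≡ 3 (mod 4), so (5/11) = +(11/5).
Reduce top mod 5: now compute (1/5).
Reached (1/5) = 1. Collecting the sign flips along the way, the symbol is -1.

-1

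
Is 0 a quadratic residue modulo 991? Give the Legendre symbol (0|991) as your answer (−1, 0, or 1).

0

Top reduces to 0: gcd > 1, so the symbol is 0.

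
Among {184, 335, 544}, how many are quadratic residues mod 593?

3

(184/593) = +1 → QR.
(335/593) = +1 → QR.
(544/593) = +1 → QR.
Total quadratic residues among the 3: 3.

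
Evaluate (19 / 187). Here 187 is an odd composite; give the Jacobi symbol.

-1

Reciprocity: 19 ≡ 3 and 187 ≡ 3 (mod 4), so (19/187) = −(187/19).
Reduce top mod 19: now compute (16/19).
Pull out 2^4: since 19 ≡ 3 (mod 8), (2/19) = -1, so (2/19)^4 = +1.
Reached (1/19) = 1. Collecting the sign flips along the way, the symbol is -1.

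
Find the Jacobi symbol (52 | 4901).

Pull out 2^2: since 4901 ≡ 5 (mod 8), (2/4901) = -1, so (2/4901)^2 = +1.
Reciprocity: 13 ≡ 1 and 4901 ≡ 1 (mod 4), so (13/4901) = +(4901/13).
Reduce top mod 13: now compute (0/13).
Top reduces to 0: gcd > 1, so the symbol is 0.

0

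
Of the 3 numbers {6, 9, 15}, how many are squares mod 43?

(6/43) = +1 → QR.
(9/43) = +1 → QR.
(15/43) = +1 → QR.
Total quadratic residues among the 3: 3.

3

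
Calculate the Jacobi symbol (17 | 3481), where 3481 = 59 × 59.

Reciprocity: 17 ≡ 1 and 3481 ≡ 1 (mod 4), so (17/3481) = +(3481/17).
Reduce top mod 17: now compute (13/17).
Reciprocity: 13 ≡ 1 and 17 ≡ 1 (mod 4), so (13/17) = +(17/13).
Reduce top mod 13: now compute (4/13).
Pull out 2^2: since 13 ≡ 5 (mod 8), (2/13) = -1, so (2/13)^2 = +1.
Reached (1/13) = 1. Collecting the sign flips along the way, the symbol is +1.

1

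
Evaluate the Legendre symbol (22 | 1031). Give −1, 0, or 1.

1

Euler's criterion: (22/1031) ≡ 22^515 (mod 1031).
22^2 ≡ 484 (mod 1031)
22^4 ≡ 219 (mod 1031)
22^8 ≡ 535 (mod 1031)
22^16 ≡ 638 (mod 1031)
22^32 ≡ 830 (mod 1031)
22^64 ≡ 192 (mod 1031)
22^128 ≡ 779 (mod 1031)
22^256 ≡ 613 (mod 1031)
22^512 ≡ 485 (mod 1031)
22^515 = 22^(512+2+1) ≡ 1 (mod 1031).
Result is 1, so (22/1031) = 1.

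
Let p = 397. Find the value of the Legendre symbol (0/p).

Top reduces to 0: gcd > 1, so the symbol is 0.

0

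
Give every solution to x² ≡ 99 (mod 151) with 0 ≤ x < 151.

34, 117

Since 151 ≡ 3 (mod 4), a square root of 99 is 99^((151+1)/4) = 99^38 mod 151.
Repeated squaring: 99^2≡137, 99^4≡45, 99^8≡62, 99^16≡69, 99^32≡80 (mod 151).
99^38 = 99^(32+4+2) ≡ 34 (mod 151).
Check: 34² = 1156 ≡ 99 (mod 151). The two roots are 34 and 117.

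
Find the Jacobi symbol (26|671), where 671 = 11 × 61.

-1

Pull out 2: since 671 ≡ 7 (mod 8), (2/671) = +1.
Reciprocity: 13 ≡ 1 and 671 ≡ 3 (mod 4), so (13/671) = +(671/13).
Reduce top mod 13: now compute (8/13).
Pull out 2^3: since 13 ≡ 5 (mod 8), (2/13) = -1, so (2/13)^3 = -1.
Reached (1/13) = 1. Collecting the sign flips along the way, the symbol is -1.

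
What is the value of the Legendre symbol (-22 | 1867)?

First reduce: -22 ≡ 1845 (mod 1867).
Reciprocity: 1845 ≡ 1 and 1867 ≡ 3 (mod 4), so (1845/1867) = +(1867/1845).
Reduce top mod 1845: now compute (22/1845).
Pull out 2: since 1845 ≡ 5 (mod 8), (2/1845) = -1.
Reciprocity: 11 ≡ 3 and 1845 ≡ 1 (mod 4), so (11/1845) = +(1845/11).
Reduce top mod 11: now compute (8/11).
Pull out 2^3: since 11 ≡ 3 (mod 8), (2/11) = -1, so (2/11)^3 = -1.
Reached (1/11) = 1. Collecting the sign flips along the way, the symbol is +1.

1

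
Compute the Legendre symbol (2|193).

Euler's criterion: (2/193) ≡ 2^96 (mod 193).
2^2 ≡ 4 (mod 193)
2^4 ≡ 16 (mod 193)
2^8 ≡ 63 (mod 193)
2^16 ≡ 109 (mod 193)
2^32 ≡ 108 (mod 193)
2^64 ≡ 84 (mod 193)
2^96 = 2^(64+32) ≡ 1 (mod 193).
Result is 1, so (2/193) = 1.

1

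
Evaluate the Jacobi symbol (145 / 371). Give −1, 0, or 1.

1

Reciprocity: 145 ≡ 1 and 371 ≡ 3 (mod 4), so (145/371) = +(371/145).
Reduce top mod 145: now compute (81/145).
Reciprocity: 81 ≡ 1 and 145 ≡ 1 (mod 4), so (81/145) = +(145/81).
Reduce top mod 81: now compute (64/81).
Pull out 2^6: since 81 ≡ 1 (mod 8), (2/81) = +1, so (2/81)^6 = +1.
Reached (1/81) = 1. Collecting the sign flips along the way, the symbol is +1.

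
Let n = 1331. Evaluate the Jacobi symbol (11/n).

Reciprocity: 11 ≡ 3 and 1331 ≡ 3 (mod 4), so (11/1331) = −(1331/11).
Reduce top mod 11: now compute (0/11).
Top reduces to 0: gcd > 1, so the symbol is 0.

0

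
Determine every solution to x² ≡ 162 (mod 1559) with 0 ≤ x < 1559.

Since 1559 ≡ 3 (mod 4), a square root of 162 is 162^((1559+1)/4) = 162^390 mod 1559.
Repeated squaring: 162^2≡1300, 162^4≡44, 162^8≡377, 162^16≡260, 162^32≡563, 162^64≡492, 162^128≡419, 162^256≡953 (mod 1559).
162^390 = 162^(256+128+4+2) ≡ 168 (mod 1559).
Check: 168² = 28224 ≡ 162 (mod 1559). The two roots are 168 and 1391.

168, 1391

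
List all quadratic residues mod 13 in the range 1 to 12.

Square k = 1,…,6 (k and 13−k give the same square):
1²=1, 2²=4, 3²=9, 4²≡3, 5²≡12, 6²≡10 (mod 13).
So the quadratic residues mod 13 are {1, 3, 4, 9, 10, 12}.

1 3 4 9 10 12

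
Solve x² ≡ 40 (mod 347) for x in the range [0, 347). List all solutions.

97, 250

Since 347 ≡ 3 (mod 4), a square root of 40 is 40^((347+1)/4) = 40^87 mod 347.
Repeated squaring: 40^2≡212, 40^4≡181, 40^8≡143, 40^16≡323, 40^32≡229, 40^64≡44 (mod 347).
40^87 = 40^(64+16+4+2+1) ≡ 250 (mod 347).
Check: 250² = 62500 ≡ 40 (mod 347). The two roots are 97 and 250.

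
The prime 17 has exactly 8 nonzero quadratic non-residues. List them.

Square k = 1,…,8 (k and 17−k give the same square):
1²=1, 2²=4, 3²=9, 4²=16, 5²≡8, 6²≡2, 7²≡15, 8²≡13 (mod 17).
The residues are {1, 2, 4, 8, 9, 13, 15, 16}; the non-residues are the remaining 8 nonzero classes.

3 5 6 7 10 11 12 14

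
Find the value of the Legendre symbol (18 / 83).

Pull out 2: since 83 ≡ 3 (mod 8), (2/83) = -1.
Reciprocity: 9 ≡ 1 and 83 ≡ 3 (mod 4), so (9/83) = +(83/9).
Reduce top mod 9: now compute (2/9).
Pull out 2: since 9 ≡ 1 (mod 8), (2/9) = +1.
Reached (1/9) = 1. Collecting the sign flips along the way, the symbol is -1.

-1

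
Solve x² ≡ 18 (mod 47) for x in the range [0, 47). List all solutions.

21, 26

Since 47 ≡ 3 (mod 4), a square root of 18 is 18^((47+1)/4) = 18^12 mod 47.
Repeated squaring: 18^2≡42, 18^4≡25, 18^8≡14 (mod 47).
18^12 = 18^(8+4) ≡ 21 (mod 47).
Check: 21² = 441 ≡ 18 (mod 47). The two roots are 21 and 26.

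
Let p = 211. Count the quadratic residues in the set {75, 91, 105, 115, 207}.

1

(75/211) = -1 → non-residue.
(91/211) = -1 → non-residue.
(105/211) = +1 → QR.
(115/211) = -1 → non-residue.
(207/211) = -1 → non-residue.
Total quadratic residues among the 5: 1.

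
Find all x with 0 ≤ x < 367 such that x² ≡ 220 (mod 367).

68, 299

Since 367 ≡ 3 (mod 4), a square root of 220 is 220^((367+1)/4) = 220^92 mod 367.
Repeated squaring: 220^2≡323, 220^4≡101, 220^8≡292, 220^16≡120, 220^32≡87, 220^64≡229 (mod 367).
220^92 = 220^(64+16+8+4) ≡ 299 (mod 367).
Check: 299² = 89401 ≡ 220 (mod 367). The two roots are 68 and 299.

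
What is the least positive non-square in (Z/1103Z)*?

(2/1103) = +1, so 2 is a residue.
(3/1103) = +1, so 3 is a residue.
(4/1103) = +1, so 4 is a residue.
(5/1103) = −1, so 5 is the smallest positive non-residue mod 1103.

5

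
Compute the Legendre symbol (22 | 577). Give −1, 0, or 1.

1

Euler's criterion: (22/577) ≡ 22^288 (mod 577).
22^2 ≡ 484 (mod 577)
22^4 ≡ 571 (mod 577)
22^8 ≡ 36 (mod 577)
22^16 ≡ 142 (mod 577)
22^32 ≡ 546 (mod 577)
22^64 ≡ 384 (mod 577)
22^128 ≡ 321 (mod 577)
22^256 ≡ 335 (mod 577)
22^288 = 22^(256+32) ≡ 1 (mod 577).
Result is 1, so (22/577) = 1.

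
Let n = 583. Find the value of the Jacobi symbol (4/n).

1

Pull out 2^2: since 583 ≡ 7 (mod 8), (2/583) = +1, so (2/583)^2 = +1.
Reached (1/583) = 1. Collecting the sign flips along the way, the symbol is +1.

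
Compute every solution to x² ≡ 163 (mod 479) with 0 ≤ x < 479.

40, 439

Since 479 ≡ 3 (mod 4), a square root of 163 is 163^((479+1)/4) = 163^120 mod 479.
Repeated squaring: 163^2≡224, 163^4≡360, 163^8≡270, 163^16≡92, 163^32≡321, 163^64≡56 (mod 479).
163^120 = 163^(64+32+16+8) ≡ 40 (mod 479).
Check: 40² = 1600 ≡ 163 (mod 479). The two roots are 40 and 439.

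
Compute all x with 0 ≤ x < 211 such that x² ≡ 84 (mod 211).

Since 211 ≡ 3 (mod 4), a square root of 84 is 84^((211+1)/4) = 84^53 mod 211.
Repeated squaring: 84^2≡93, 84^4≡209, 84^8≡4, 84^16≡16, 84^32≡45 (mod 211).
84^53 = 84^(32+16+4+1) ≡ 154 (mod 211).
Check: 154² = 23716 ≡ 84 (mod 211). The two roots are 57 and 154.

57, 154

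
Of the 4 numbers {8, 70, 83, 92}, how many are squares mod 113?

(8/113) = +1 → QR.
(70/113) = -1 → non-residue.
(83/113) = +1 → QR.
(92/113) = -1 → non-residue.
Total quadratic residues among the 4: 2.

2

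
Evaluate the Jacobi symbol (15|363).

0

Reciprocity: 15 ≡ 3 and 363 ≡ 3 (mod 4), so (15/363) = −(363/15).
Reduce top mod 15: now compute (3/15).
Reciprocity: 3 ≡ 3 and 15 ≡ 3 (mod 4), so (3/15) = −(15/3).
Reduce top mod 3: now compute (0/3).
Top reduces to 0: gcd > 1, so the symbol is 0.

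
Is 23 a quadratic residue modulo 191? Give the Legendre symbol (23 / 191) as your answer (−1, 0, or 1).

Reciprocity: 23 ≡ 3 and 191 ≡ 3 (mod 4), so (23/191) = −(191/23).
Reduce top mod 23: now compute (7/23).
Reciprocity: 7 ≡ 3 and 23 ≡ 3 (mod 4), so (7/23) = −(23/7).
Reduce top mod 7: now compute (2/7).
Pull out 2: since 7 ≡ 7 (mod 8), (2/7) = +1.
Reached (1/7) = 1. Collecting the sign flips along the way, the symbol is +1.

1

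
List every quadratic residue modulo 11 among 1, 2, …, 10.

1, 3, 4, 5, 9

Square k = 1,…,5 (k and 11−k give the same square):
1²=1, 2²=4, 3²=9, 4²≡5, 5²≡3 (mod 11).
So the quadratic residues mod 11 are {1, 3, 4, 5, 9}.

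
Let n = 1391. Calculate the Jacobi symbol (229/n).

Reciprocity: 229 ≡ 1 and 1391 ≡ 3 (mod 4), so (229/1391) = +(1391/229).
Reduce top mod 229: now compute (17/229).
Reciprocity: 17 ≡ 1 and 229 ≡ 1 (mod 4), so (17/229) = +(229/17).
Reduce top mod 17: now compute (8/17).
Pull out 2^3: since 17 ≡ 1 (mod 8), (2/17) = +1, so (2/17)^3 = +1.
Reached (1/17) = 1. Collecting the sign flips along the way, the symbol is +1.

1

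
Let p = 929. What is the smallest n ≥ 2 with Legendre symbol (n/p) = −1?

3

(2/929) = +1, so 2 is a residue.
(3/929) = −1, so 3 is the smallest positive non-residue mod 929.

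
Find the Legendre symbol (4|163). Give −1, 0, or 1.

1

Pull out 2^2: since 163 ≡ 3 (mod 8), (2/163) = -1, so (2/163)^2 = +1.
Reached (1/163) = 1. Collecting the sign flips along the way, the symbol is +1.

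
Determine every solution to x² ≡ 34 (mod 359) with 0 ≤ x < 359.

109, 250

Since 359 ≡ 3 (mod 4), a square root of 34 is 34^((359+1)/4) = 34^90 mod 359.
Repeated squaring: 34^2≡79, 34^4≡138, 34^8≡17, 34^16≡289, 34^32≡233, 34^64≡80 (mod 359).
34^90 = 34^(64+16+8+2) ≡ 250 (mod 359).
Check: 250² = 62500 ≡ 34 (mod 359). The two roots are 109 and 250.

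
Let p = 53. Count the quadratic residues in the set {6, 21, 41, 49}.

(6/53) = +1 → QR.
(21/53) = -1 → non-residue.
(41/53) = -1 → non-residue.
(49/53) = +1 → QR.
Total quadratic residues among the 4: 2.

2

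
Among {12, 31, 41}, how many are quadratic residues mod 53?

0

(12/53) = -1 → non-residue.
(31/53) = -1 → non-residue.
(41/53) = -1 → non-residue.
Total quadratic residues among the 3: 0.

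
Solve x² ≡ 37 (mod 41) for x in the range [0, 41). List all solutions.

18, 23

41 ≡ 1 (mod 4), so we find a root by search.
Trying successive values, 18² = 324 ≡ 37 (mod 41). The other root is 41 − 18 = 23.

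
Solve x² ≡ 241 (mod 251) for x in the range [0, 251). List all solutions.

50, 201

Since 251 ≡ 3 (mod 4), a square root of 241 is 241^((251+1)/4) = 241^63 mod 251.
Repeated squaring: 241^2≡100, 241^4≡211, 241^8≡94, 241^16≡51, 241^32≡91 (mod 251).
241^63 = 241^(32+16+8+4+2+1) ≡ 201 (mod 251).
Check: 201² = 40401 ≡ 241 (mod 251). The two roots are 50 and 201.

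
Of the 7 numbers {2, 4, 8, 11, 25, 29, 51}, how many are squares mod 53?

4

(2/53) = -1 → non-residue.
(4/53) = +1 → QR.
(8/53) = -1 → non-residue.
(11/53) = +1 → QR.
(25/53) = +1 → QR.
(29/53) = +1 → QR.
(51/53) = -1 → non-residue.
Total quadratic residues among the 7: 4.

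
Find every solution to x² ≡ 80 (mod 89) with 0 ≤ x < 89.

89 ≡ 1 (mod 4), so we find a root by search.
Trying successive values, 13² = 169 ≡ 80 (mod 89). The other root is 89 − 13 = 76.

13, 76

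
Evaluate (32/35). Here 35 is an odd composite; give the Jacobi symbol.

Pull out 2^5: since 35 ≡ 3 (mod 8), (2/35) = -1, so (2/35)^5 = -1.
Reached (1/35) = 1. Collecting the sign flips along the way, the symbol is -1.

-1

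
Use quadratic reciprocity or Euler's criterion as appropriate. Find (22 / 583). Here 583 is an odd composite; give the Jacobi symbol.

0

Pull out 2: since 583 ≡ 7 (mod 8), (2/583) = +1.
Reciprocity: 11 ≡ 3 and 583 ≡ 3 (mod 4), so (11/583) = −(583/11).
Reduce top mod 11: now compute (0/11).
Top reduces to 0: gcd > 1, so the symbol is 0.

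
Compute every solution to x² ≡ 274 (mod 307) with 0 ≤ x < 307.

46, 261

Since 307 ≡ 3 (mod 4), a square root of 274 is 274^((307+1)/4) = 274^77 mod 307.
Repeated squaring: 274^2≡168, 274^4≡287, 274^8≡93, 274^16≡53, 274^32≡46, 274^64≡274 (mod 307).
274^77 = 274^(64+8+4+1) ≡ 46 (mod 307).
Check: 46² = 2116 ≡ 274 (mod 307). The two roots are 46 and 261.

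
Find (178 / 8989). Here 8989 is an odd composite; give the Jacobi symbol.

0

Pull out 2: since 8989 ≡ 5 (mod 8), (2/8989) = -1.
Reciprocity: 89 ≡ 1 and 8989 ≡ 1 (mod 4), so (89/8989) = +(8989/89).
Reduce top mod 89: now compute (0/89).
Top reduces to 0: gcd > 1, so the symbol is 0.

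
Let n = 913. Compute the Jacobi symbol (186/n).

Pull out 2: since 913 ≡ 1 (mod 8), (2/913) = +1.
Reciprocity: 93 ≡ 1 and 913 ≡ 1 (mod 4), so (93/913) = +(913/93).
Reduce top mod 93: now compute (76/93).
Pull out 2^2: since 93 ≡ 5 (mod 8), (2/93) = -1, so (2/93)^2 = +1.
Reciprocity: 19 ≡ 3 and 93 ≡ 1 (mod 4), so (19/93) = +(93/19).
Reduce top mod 19: now compute (17/19).
Reciprocity: 17 ≡ 1 and 19 ≡ 3 (mod 4), so (17/19) = +(19/17).
Reduce top mod 17: now compute (2/17).
Pull out 2: since 17 ≡ 1 (mod 8), (2/17) = +1.
Reached (1/17) = 1. Collecting the sign flips along the way, the symbol is +1.

1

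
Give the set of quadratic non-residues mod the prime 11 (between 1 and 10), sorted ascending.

Square k = 1,…,5 (k and 11−k give the same square):
1²=1, 2²=4, 3²=9, 4²≡5, 5²≡3 (mod 11).
The residues are {1, 3, 4, 5, 9}; the non-residues are the remaining 5 nonzero classes.

2 6 7 8 10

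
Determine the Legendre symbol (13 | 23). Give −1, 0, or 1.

Euler's criterion: (13/23) ≡ 13^11 (mod 23).
13^2 ≡ 8 (mod 23)
13^4 ≡ 18 (mod 23)
13^8 ≡ 2 (mod 23)
13^11 = 13^(8+2+1) ≡ 1 (mod 23).
Result is 1, so (13/23) = 1.

1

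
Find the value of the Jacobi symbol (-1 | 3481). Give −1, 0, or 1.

1

First reduce: -1 ≡ 3480 (mod 3481).
Pull out 2^3: since 3481 ≡ 1 (mod 8), (2/3481) = +1, so (2/3481)^3 = +1.
Reciprocity: 435 ≡ 3 and 3481 ≡ 1 (mod 4), so (435/3481) = +(3481/435).
Reduce top mod 435: now compute (1/435).
Reached (1/435) = 1. Collecting the sign flips along the way, the symbol is +1.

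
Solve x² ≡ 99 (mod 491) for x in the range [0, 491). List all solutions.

Since 491 ≡ 3 (mod 4), a square root of 99 is 99^((491+1)/4) = 99^123 mod 491.
Repeated squaring: 99^2≡472, 99^4≡361, 99^8≡206, 99^16≡210, 99^32≡401, 99^64≡244 (mod 491).
99^123 = 99^(64+32+16+8+2+1) ≡ 334 (mod 491).
Check: 334² = 111556 ≡ 99 (mod 491). The two roots are 157 and 334.

157, 334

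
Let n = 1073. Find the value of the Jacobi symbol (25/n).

1

Reciprocity: 25 ≡ 1 and 1073 ≡ 1 (mod 4), so (25/1073) = +(1073/25).
Reduce top mod 25: now compute (23/25).
Reciprocity: 23 ≡ 3 and 25 ≡ 1 (mod 4), so (23/25) = +(25/23).
Reduce top mod 23: now compute (2/23).
Pull out 2: since 23 ≡ 7 (mod 8), (2/23) = +1.
Reached (1/23) = 1. Collecting the sign flips along the way, the symbol is +1.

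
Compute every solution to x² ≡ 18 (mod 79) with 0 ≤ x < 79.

Since 79 ≡ 3 (mod 4), a square root of 18 is 18^((79+1)/4) = 18^20 mod 79.
Repeated squaring: 18^2≡8, 18^4≡64, 18^8≡67, 18^16≡65 (mod 79).
18^20 = 18^(16+4) ≡ 52 (mod 79).
Check: 52² = 2704 ≡ 18 (mod 79). The two roots are 27 and 52.

27, 52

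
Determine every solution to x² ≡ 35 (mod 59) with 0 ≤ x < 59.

Since 59 ≡ 3 (mod 4), a square root of 35 is 35^((59+1)/4) = 35^15 mod 59.
Repeated squaring: 35^2≡45, 35^4≡19, 35^8≡7 (mod 59).
35^15 = 35^(8+4+2+1) ≡ 25 (mod 59).
Check: 25² = 625 ≡ 35 (mod 59). The two roots are 25 and 34.

25, 34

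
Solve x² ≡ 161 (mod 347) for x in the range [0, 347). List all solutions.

Since 347 ≡ 3 (mod 4), a square root of 161 is 161^((347+1)/4) = 161^87 mod 347.
Repeated squaring: 161^2≡243, 161^4≡59, 161^8≡11, 161^16≡121, 161^32≡67, 161^64≡325 (mod 347).
161^87 = 161^(64+16+4+2+1) ≡ 94 (mod 347).
Check: 94² = 8836 ≡ 161 (mod 347). The two roots are 94 and 253.

94, 253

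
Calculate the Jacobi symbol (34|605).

1

Pull out 2: since 605 ≡ 5 (mod 8), (2/605) = -1.
Reciprocity: 17 ≡ 1 and 605 ≡ 1 (mod 4), so (17/605) = +(605/17).
Reduce top mod 17: now compute (10/17).
Pull out 2: since 17 ≡ 1 (mod 8), (2/17) = +1.
Reciprocity: 5 ≡ 1 and 17 ≡ 1 (mod 4), so (5/17) = +(17/5).
Reduce top mod 5: now compute (2/5).
Pull out 2: since 5 ≡ 5 (mod 8), (2/5) = -1.
Reached (1/5) = 1. Collecting the sign flips along the way, the symbol is +1.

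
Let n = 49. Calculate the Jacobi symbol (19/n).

Reciprocity: 19 ≡ 3 and 49 ≡ 1 (mod 4), so (19/49) = +(49/19).
Reduce top mod 19: now compute (11/19).
Reciprocity: 11 ≡ 3 and 19 ≡ 3 (mod 4), so (11/19) = −(19/11).
Reduce top mod 11: now compute (8/11).
Pull out 2^3: since 11 ≡ 3 (mod 8), (2/11) = -1, so (2/11)^3 = -1.
Reached (1/11) = 1. Collecting the sign flips along the way, the symbol is +1.

1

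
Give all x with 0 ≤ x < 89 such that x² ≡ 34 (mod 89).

89 ≡ 1 (mod 4), so we find a root by search.
Trying successive values, 37² = 1369 ≡ 34 (mod 89). The other root is 89 − 37 = 52.

37, 52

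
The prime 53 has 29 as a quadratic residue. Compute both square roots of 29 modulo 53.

20, 33

53 ≡ 1 (mod 4), so we find a root by search.
Trying successive values, 20² = 400 ≡ 29 (mod 53). The other root is 53 − 20 = 33.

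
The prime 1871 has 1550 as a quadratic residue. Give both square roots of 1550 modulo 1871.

Since 1871 ≡ 3 (mod 4), a square root of 1550 is 1550^((1871+1)/4) = 1550^468 mod 1871.
Repeated squaring: 1550^2≡136, 1550^4≡1657, 1550^8≡892, 1550^16≡489, 1550^32≡1504, 1550^64≡1848, 1550^128≡529, 1550^256≡1062 (mod 1871).
1550^468 = 1550^(256+128+64+16+4) ≡ 296 (mod 1871).
Check: 296² = 87616 ≡ 1550 (mod 1871). The two roots are 296 and 1575.

296, 1575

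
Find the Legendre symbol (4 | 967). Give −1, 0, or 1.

1

Euler's criterion: (4/967) ≡ 4^483 (mod 967).
4^2 ≡ 16 (mod 967)
4^4 ≡ 256 (mod 967)
4^8 ≡ 747 (mod 967)
4^16 ≡ 50 (mod 967)
4^32 ≡ 566 (mod 967)
4^64 ≡ 279 (mod 967)
4^128 ≡ 481 (mod 967)
4^256 ≡ 248 (mod 967)
4^483 = 4^(256+128+64+32+2+1) ≡ 1 (mod 967).
Result is 1, so (4/967) = 1.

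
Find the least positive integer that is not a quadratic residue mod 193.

(2/193) = +1, so 2 is a residue.
(3/193) = +1, so 3 is a residue.
(4/193) = +1, so 4 is a residue.
(5/193) = −1, so 5 is the smallest positive non-residue mod 193.

5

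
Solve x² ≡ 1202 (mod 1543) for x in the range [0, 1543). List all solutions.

Since 1543 ≡ 3 (mod 4), a square root of 1202 is 1202^((1543+1)/4) = 1202^386 mod 1543.
Repeated squaring: 1202^2≡556, 1202^4≡536, 1202^8≡298, 1202^16≡853, 1202^32≡856, 1202^64≡1354, 1202^128≡232, 1202^256≡1362 (mod 1543).
1202^386 = 1202^(256+128+2) ≡ 1124 (mod 1543).
Check: 1124² = 1263376 ≡ 1202 (mod 1543). The two roots are 419 and 1124.

419, 1124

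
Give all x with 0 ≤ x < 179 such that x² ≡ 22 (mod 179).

77, 102

Since 179 ≡ 3 (mod 4), a square root of 22 is 22^((179+1)/4) = 22^45 mod 179.
Repeated squaring: 22^2≡126, 22^4≡124, 22^8≡161, 22^16≡145, 22^32≡82 (mod 179).
22^45 = 22^(32+8+4+1) ≡ 77 (mod 179).
Check: 77² = 5929 ≡ 22 (mod 179). The two roots are 77 and 102.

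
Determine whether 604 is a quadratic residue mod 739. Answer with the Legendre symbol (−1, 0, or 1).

1

Euler's criterion: (604/739) ≡ 604^369 (mod 739).
604^2 ≡ 489 (mod 739)
604^4 ≡ 424 (mod 739)
604^8 ≡ 199 (mod 739)
604^16 ≡ 434 (mod 739)
604^32 ≡ 650 (mod 739)
604^64 ≡ 531 (mod 739)
604^128 ≡ 402 (mod 739)
604^256 ≡ 502 (mod 739)
604^369 = 604^(256+64+32+16+1) ≡ 1 (mod 739).
Result is 1, so (604/739) = 1.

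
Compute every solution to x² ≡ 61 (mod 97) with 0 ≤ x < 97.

97 ≡ 1 (mod 4), so we find a root by search.
Trying successive values, 35² = 1225 ≡ 61 (mod 97). The other root is 97 − 35 = 62.

35, 62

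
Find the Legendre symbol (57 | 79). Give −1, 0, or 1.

-1

Reciprocity: 57 ≡ 1 and 79 ≡ 3 (mod 4), so (57/79) = +(79/57).
Reduce top mod 57: now compute (22/57).
Pull out 2: since 57 ≡ 1 (mod 8), (2/57) = +1.
Reciprocity: 11 ≡ 3 and 57 ≡ 1 (mod 4), so (11/57) = +(57/11).
Reduce top mod 11: now compute (2/11).
Pull out 2: since 11 ≡ 3 (mod 8), (2/11) = -1.
Reached (1/11) = 1. Collecting the sign flips along the way, the symbol is -1.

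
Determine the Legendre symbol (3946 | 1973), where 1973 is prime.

0

First reduce: 3946 ≡ 0 (mod 1973).
Top reduces to 0: gcd > 1, so the symbol is 0.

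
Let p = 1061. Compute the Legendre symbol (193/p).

Euler's criterion: (193/1061) ≡ 193^530 (mod 1061).
193^2 ≡ 114 (mod 1061)
193^4 ≡ 264 (mod 1061)
193^8 ≡ 731 (mod 1061)
193^16 ≡ 678 (mod 1061)
193^32 ≡ 271 (mod 1061)
193^64 ≡ 232 (mod 1061)
193^128 ≡ 774 (mod 1061)
193^256 ≡ 672 (mod 1061)
193^512 ≡ 659 (mod 1061)
193^530 = 193^(512+16+2) ≡ 1 (mod 1061).
Result is 1, so (193/1061) = 1.

1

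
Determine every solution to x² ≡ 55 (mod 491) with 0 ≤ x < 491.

Since 491 ≡ 3 (mod 4), a square root of 55 is 55^((491+1)/4) = 55^123 mod 491.
Repeated squaring: 55^2≡79, 55^4≡349, 55^8≡33, 55^16≡107, 55^32≡156, 55^64≡277 (mod 491).
55^123 = 55^(64+32+16+8+2+1) ≡ 163 (mod 491).
Check: 163² = 26569 ≡ 55 (mod 491). The two roots are 163 and 328.

163, 328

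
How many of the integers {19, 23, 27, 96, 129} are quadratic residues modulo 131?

(19/131) = -1 → non-residue.
(23/131) = -1 → non-residue.
(27/131) = +1 → QR.
(96/131) = -1 → non-residue.
(129/131) = +1 → QR.
Total quadratic residues among the 5: 2.

2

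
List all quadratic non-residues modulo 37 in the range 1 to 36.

2 5 6 8 13 14 15 17 18 19 20 22 23 24 29 31 32 35

Square k = 1,…,18 (k and 37−k give the same square):
1²=1, 2²=4, 3²=9, 4²=16, 5²=25, 6²=36, 7²≡12, 8²≡27, 9²≡7, 10²≡26, 11²≡10, 12²≡33, 13²≡21, 14²≡11, 15²≡3, 16²≡34, 17²≡30, 18²≡28 (mod 37).
The residues are {1, 3, 4, 7, 9, 10, 11, 12, 16, 21, 25, 26, 27, 28, 30, 33, 34, 36}; the non-residues are the remaining 18 nonzero classes.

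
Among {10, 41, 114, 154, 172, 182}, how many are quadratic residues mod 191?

3

(10/191) = +1 → QR.
(41/191) = -1 → non-residue.
(114/191) = -1 → non-residue.
(154/191) = +1 → QR.
(172/191) = +1 → QR.
(182/191) = -1 → non-residue.
Total quadratic residues among the 6: 3.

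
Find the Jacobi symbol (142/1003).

1

Pull out 2: since 1003 ≡ 3 (mod 8), (2/1003) = -1.
Reciprocity: 71 ≡ 3 and 1003 ≡ 3 (mod 4), so (71/1003) = −(1003/71).
Reduce top mod 71: now compute (9/71).
Reciprocity: 9 ≡ 1 and 71 ≡ 3 (mod 4), so (9/71) = +(71/9).
Reduce top mod 9: now compute (8/9).
Pull out 2^3: since 9 ≡ 1 (mod 8), (2/9) = +1, so (2/9)^3 = +1.
Reached (1/9) = 1. Collecting the sign flips along the way, the symbol is +1.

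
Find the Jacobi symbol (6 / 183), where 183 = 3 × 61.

Pull out 2: since 183 ≡ 7 (mod 8), (2/183) = +1.
Reciprocity: 3 ≡ 3 and 183 ≡ 3 (mod 4), so (3/183) = −(183/3).
Reduce top mod 3: now compute (0/3).
Top reduces to 0: gcd > 1, so the symbol is 0.

0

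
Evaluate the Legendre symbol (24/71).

Pull out 2^3: since 71 ≡ 7 (mod 8), (2/71) = +1, so (2/71)^3 = +1.
Reciprocity: 3 ≡ 3 and 71 ≡ 3 (mod 4), so (3/71) = −(71/3).
Reduce top mod 3: now compute (2/3).
Pull out 2: since 3 ≡ 3 (mod 8), (2/3) = -1.
Reached (1/3) = 1. Collecting the sign flips along the way, the symbol is +1.

1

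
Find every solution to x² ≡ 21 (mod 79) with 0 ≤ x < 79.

10, 69

Since 79 ≡ 3 (mod 4), a square root of 21 is 21^((79+1)/4) = 21^20 mod 79.
Repeated squaring: 21^2≡46, 21^4≡62, 21^8≡52, 21^16≡18 (mod 79).
21^20 = 21^(16+4) ≡ 10 (mod 79).
Check: 10² = 100 ≡ 21 (mod 79). The two roots are 10 and 69.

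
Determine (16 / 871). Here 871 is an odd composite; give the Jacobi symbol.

Pull out 2^4: since 871 ≡ 7 (mod 8), (2/871) = +1, so (2/871)^4 = +1.
Reached (1/871) = 1. Collecting the sign flips along the way, the symbol is +1.

1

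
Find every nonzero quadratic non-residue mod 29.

2,3,8,10,11,12,14,15,17,18,19,21,26,27

Square k = 1,…,14 (k and 29−k give the same square):
1²=1, 2²=4, 3²=9, 4²=16, 5²=25, 6²≡7, 7²≡20, 8²≡6, 9²≡23, 10²≡13, 11²≡5, 12²≡28, 13²≡24, 14²≡22 (mod 29).
The residues are {1, 4, 5, 6, 7, 9, 13, 16, 20, 22, 23, 24, 25, 28}; the non-residues are the remaining 14 nonzero classes.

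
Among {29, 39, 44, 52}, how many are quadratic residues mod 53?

(29/53) = +1 → QR.
(39/53) = -1 → non-residue.
(44/53) = +1 → QR.
(52/53) = +1 → QR.
Total quadratic residues among the 4: 3.

3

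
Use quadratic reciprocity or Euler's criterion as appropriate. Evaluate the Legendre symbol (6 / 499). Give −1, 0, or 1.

1

Pull out 2: since 499 ≡ 3 (mod 8), (2/499) = -1.
Reciprocity: 3 ≡ 3 and 499 ≡ 3 (mod 4), so (3/499) = −(499/3).
Reduce top mod 3: now compute (1/3).
Reached (1/3) = 1. Collecting the sign flips along the way, the symbol is +1.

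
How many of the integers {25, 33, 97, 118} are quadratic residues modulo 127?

1

(25/127) = +1 → QR.
(33/127) = -1 → non-residue.
(97/127) = -1 → non-residue.
(118/127) = -1 → non-residue.
Total quadratic residues among the 4: 1.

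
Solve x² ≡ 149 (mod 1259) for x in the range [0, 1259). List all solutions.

581, 678

Since 1259 ≡ 3 (mod 4), a square root of 149 is 149^((1259+1)/4) = 149^315 mod 1259.
Repeated squaring: 149^2≡798, 149^4≡1009, 149^8≡809, 149^16≡1060, 149^32≡572, 149^64≡1103, 149^128≡415, 149^256≡1001 (mod 1259).
149^315 = 149^(256+32+16+8+2+1) ≡ 581 (mod 1259).
Check: 581² = 337561 ≡ 149 (mod 1259). The two roots are 581 and 678.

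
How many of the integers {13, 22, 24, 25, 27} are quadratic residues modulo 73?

3

(13/73) = -1 → non-residue.
(22/73) = -1 → non-residue.
(24/73) = +1 → QR.
(25/73) = +1 → QR.
(27/73) = +1 → QR.
Total quadratic residues among the 5: 3.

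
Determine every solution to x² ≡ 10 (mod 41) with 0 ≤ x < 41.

16, 25

41 ≡ 1 (mod 4), so we find a root by search.
Trying successive values, 16² = 256 ≡ 10 (mod 41). The other root is 41 − 16 = 25.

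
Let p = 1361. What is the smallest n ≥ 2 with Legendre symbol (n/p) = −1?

(2/1361) = +1, so 2 is a residue.
(3/1361) = −1, so 3 is the smallest positive non-residue mod 1361.

3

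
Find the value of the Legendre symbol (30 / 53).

-1

Euler's criterion: (30/53) ≡ 30^26 (mod 53).
30^2 ≡ 52 (mod 53)
30^4 ≡ 1 (mod 53)
30^8 ≡ 1 (mod 53)
30^16 ≡ 1 (mod 53)
30^26 = 30^(16+8+2) ≡ 52 (mod 53).
Result is 52 ≡ −1, so (30/53) = −1.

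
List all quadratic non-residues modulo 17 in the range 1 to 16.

3, 5, 6, 7, 10, 11, 12, 14

Square k = 1,…,8 (k and 17−k give the same square):
1²=1, 2²=4, 3²=9, 4²=16, 5²≡8, 6²≡2, 7²≡15, 8²≡13 (mod 17).
The residues are {1, 2, 4, 8, 9, 13, 15, 16}; the non-residues are the remaining 8 nonzero classes.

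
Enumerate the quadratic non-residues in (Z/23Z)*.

Square k = 1,…,11 (k and 23−k give the same square):
1²=1, 2²=4, 3²=9, 4²=16, 5²≡2, 6²≡13, 7²≡3, 8²≡18, 9²≡12, 10²≡8, 11²≡6 (mod 23).
The residues are {1, 2, 3, 4, 6, 8, 9, 12, 13, 16, 18}; the non-residues are the remaining 11 nonzero classes.

5,7,10,11,14,15,17,19,20,21,22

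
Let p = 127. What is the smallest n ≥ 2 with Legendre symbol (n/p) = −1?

3

(2/127) = +1, so 2 is a residue.
(3/127) = −1, so 3 is the smallest positive non-residue mod 127.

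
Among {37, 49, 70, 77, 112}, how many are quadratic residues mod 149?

(37/149) = +1 → QR.
(49/149) = +1 → QR.
(70/149) = -1 → non-residue.
(77/149) = -1 → non-residue.
(112/149) = +1 → QR.
Total quadratic residues among the 5: 3.

3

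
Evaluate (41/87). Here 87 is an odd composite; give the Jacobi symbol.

Reciprocity: 41 ≡ 1 and 87 ≡ 3 (mod 4), so (41/87) = +(87/41).
Reduce top mod 41: now compute (5/41).
Reciprocity: 5 ≡ 1 and 41 ≡ 1 (mod 4), so (5/41) = +(41/5).
Reduce top mod 5: now compute (1/5).
Reached (1/5) = 1. Collecting the sign flips along the way, the symbol is +1.

1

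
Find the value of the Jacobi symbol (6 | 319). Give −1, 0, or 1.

-1

Pull out 2: since 319 ≡ 7 (mod 8), (2/319) = +1.
Reciprocity: 3 ≡ 3 and 319 ≡ 3 (mod 4), so (3/319) = −(319/3).
Reduce top mod 3: now compute (1/3).
Reached (1/3) = 1. Collecting the sign flips along the way, the symbol is -1.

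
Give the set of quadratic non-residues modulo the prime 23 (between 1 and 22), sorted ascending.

Square k = 1,…,11 (k and 23−k give the same square):
1²=1, 2²=4, 3²=9, 4²=16, 5²≡2, 6²≡13, 7²≡3, 8²≡18, 9²≡12, 10²≡8, 11²≡6 (mod 23).
The residues are {1, 2, 3, 4, 6, 8, 9, 12, 13, 16, 18}; the non-residues are the remaining 11 nonzero classes.

5 7 10 11 14 15 17 19 20 21 22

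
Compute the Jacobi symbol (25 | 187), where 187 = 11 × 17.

1

Reciprocity: 25 ≡ 1 and 187 ≡ 3 (mod 4), so (25/187) = +(187/25).
Reduce top mod 25: now compute (12/25).
Pull out 2^2: since 25 ≡ 1 (mod 8), (2/25) = +1, so (2/25)^2 = +1.
Reciprocity: 3 ≡ 3 and 25 ≡ 1 (mod 4), so (3/25) = +(25/3).
Reduce top mod 3: now compute (1/3).
Reached (1/3) = 1. Collecting the sign flips along the way, the symbol is +1.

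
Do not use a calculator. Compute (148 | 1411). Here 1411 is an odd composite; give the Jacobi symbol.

Pull out 2^2: since 1411 ≡ 3 (mod 8), (2/1411) = -1, so (2/1411)^2 = +1.
Reciprocity: 37 ≡ 1 and 1411 ≡ 3 (mod 4), so (37/1411) = +(1411/37).
Reduce top mod 37: now compute (5/37).
Reciprocity: 5 ≡ 1 and 37 ≡ 1 (mod 4), so (5/37) = +(37/5).
Reduce top mod 5: now compute (2/5).
Pull out 2: since 5 ≡ 5 (mod 8), (2/5) = -1.
Reached (1/5) = 1. Collecting the sign flips along the way, the symbol is -1.

-1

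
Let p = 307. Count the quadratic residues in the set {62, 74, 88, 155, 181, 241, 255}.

(62/307) = +1 → QR.
(74/307) = -1 → non-residue.
(88/307) = -1 → non-residue.
(155/307) = +1 → QR.
(181/307) = +1 → QR.
(241/307) = -1 → non-residue.
(255/307) = +1 → QR.
Total quadratic residues among the 7: 4.

4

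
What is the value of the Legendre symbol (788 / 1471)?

Pull out 2^2: since 1471 ≡ 7 (mod 8), (2/1471) = +1, so (2/1471)^2 = +1.
Reciprocity: 197 ≡ 1 and 1471 ≡ 3 (mod 4), so (197/1471) = +(1471/197).
Reduce top mod 197: now compute (92/197).
Pull out 2^2: since 197 ≡ 5 (mod 8), (2/197) = -1, so (2/197)^2 = +1.
Reciprocity: 23 ≡ 3 and 197 ≡ 1 (mod 4), so (23/197) = +(197/23).
Reduce top mod 23: now compute (13/23).
Reciprocity: 13 ≡ 1 and 23 ≡ 3 (mod 4), so (13/23) = +(23/13).
Reduce top mod 13: now compute (10/13).
Pull out 2: since 13 ≡ 5 (mod 8), (2/13) = -1.
Reciprocity: 5 ≡ 1 and 13 ≡ 1 (mod 4), so (5/13) = +(13/5).
Reduce top mod 5: now compute (3/5).
Reciprocity: 3 ≡ 3 and 5 ≡ 1 (mod 4), so (3/5) = +(5/3).
Reduce top mod 3: now compute (2/3).
Pull out 2: since 3 ≡ 3 (mod 8), (2/3) = -1.
Reached (1/3) = 1. Collecting the sign flips along the way, the symbol is +1.

1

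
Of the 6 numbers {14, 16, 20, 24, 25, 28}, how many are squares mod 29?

(14/29) = -1 → non-residue.
(16/29) = +1 → QR.
(20/29) = +1 → QR.
(24/29) = +1 → QR.
(25/29) = +1 → QR.
(28/29) = +1 → QR.
Total quadratic residues among the 6: 5.

5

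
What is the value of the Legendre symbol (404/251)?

1

First reduce: 404 ≡ 153 (mod 251).
Reciprocity: 153 ≡ 1 and 251 ≡ 3 (mod 4), so (153/251) = +(251/153).
Reduce top mod 153: now compute (98/153).
Pull out 2: since 153 ≡ 1 (mod 8), (2/153) = +1.
Reciprocity: 49 ≡ 1 and 153 ≡ 1 (mod 4), so (49/153) = +(153/49).
Reduce top mod 49: now compute (6/49).
Pull out 2: since 49 ≡ 1 (mod 8), (2/49) = +1.
Reciprocity: 3 ≡ 3 and 49 ≡ 1 (mod 4), so (3/49) = +(49/3).
Reduce top mod 3: now compute (1/3).
Reached (1/3) = 1. Collecting the sign flips along the way, the symbol is +1.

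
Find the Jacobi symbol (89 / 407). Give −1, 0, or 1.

-1

Reciprocity: 89 ≡ 1 and 407 ≡ 3 (mod 4), so (89/407) = +(407/89).
Reduce top mod 89: now compute (51/89).
Reciprocity: 51 ≡ 3 and 89 ≡ 1 (mod 4), so (51/89) = +(89/51).
Reduce top mod 51: now compute (38/51).
Pull out 2: since 51 ≡ 3 (mod 8), (2/51) = -1.
Reciprocity: 19 ≡ 3 and 51 ≡ 3 (mod 4), so (19/51) = −(51/19).
Reduce top mod 19: now compute (13/19).
Reciprocity: 13 ≡ 1 and 19 ≡ 3 (mod 4), so (13/19) = +(19/13).
Reduce top mod 13: now compute (6/13).
Pull out 2: since 13 ≡ 5 (mod 8), (2/13) = -1.
Reciprocity: 3 ≡ 3 and 13 ≡ 1 (mod 4), so (3/13) = +(13/3).
Reduce top mod 3: now compute (1/3).
Reached (1/3) = 1. Collecting the sign flips along the way, the symbol is -1.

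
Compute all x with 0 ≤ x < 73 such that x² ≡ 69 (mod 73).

19, 54

73 ≡ 1 (mod 4), so we find a root by search.
Trying successive values, 19² = 361 ≡ 69 (mod 73). The other root is 73 − 19 = 54.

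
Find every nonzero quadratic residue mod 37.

1, 3, 4, 7, 9, 10, 11, 12, 16, 21, 25, 26, 27, 28, 30, 33, 34, 36

Square k = 1,…,18 (k and 37−k give the same square):
1²=1, 2²=4, 3²=9, 4²=16, 5²=25, 6²=36, 7²≡12, 8²≡27, 9²≡7, 10²≡26, 11²≡10, 12²≡33, 13²≡21, 14²≡11, 15²≡3, 16²≡34, 17²≡30, 18²≡28 (mod 37).
So the quadratic residues mod 37 are {1, 3, 4, 7, 9, 10, 11, 12, 16, 21, 25, 26, 27, 28, 30, 33, 34, 36}.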